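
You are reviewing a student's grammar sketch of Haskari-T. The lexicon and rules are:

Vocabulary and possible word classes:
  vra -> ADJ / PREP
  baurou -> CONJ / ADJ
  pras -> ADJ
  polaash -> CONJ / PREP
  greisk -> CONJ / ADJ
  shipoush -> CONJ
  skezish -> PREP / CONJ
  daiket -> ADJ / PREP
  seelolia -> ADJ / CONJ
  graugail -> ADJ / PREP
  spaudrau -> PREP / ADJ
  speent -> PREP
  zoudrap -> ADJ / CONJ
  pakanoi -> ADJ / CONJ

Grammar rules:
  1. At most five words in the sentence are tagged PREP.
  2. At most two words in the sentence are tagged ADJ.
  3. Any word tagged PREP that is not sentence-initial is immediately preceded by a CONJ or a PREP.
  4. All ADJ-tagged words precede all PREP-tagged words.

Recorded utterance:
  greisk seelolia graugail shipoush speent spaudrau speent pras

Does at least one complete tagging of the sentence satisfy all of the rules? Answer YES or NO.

Candidates per position — 1:greisk {CONJ,ADJ}; 2:seelolia {ADJ,CONJ}; 3:graugail {ADJ,PREP}; 4:shipoush {CONJ}; 5:speent {PREP}; 6:spaudrau {PREP,ADJ}; 7:speent {PREP}; 8:pras {ADJ}.
Rule 4 cannot be satisfied by any choice of tags from the lexicon.
So there is no consistent tagging.

NO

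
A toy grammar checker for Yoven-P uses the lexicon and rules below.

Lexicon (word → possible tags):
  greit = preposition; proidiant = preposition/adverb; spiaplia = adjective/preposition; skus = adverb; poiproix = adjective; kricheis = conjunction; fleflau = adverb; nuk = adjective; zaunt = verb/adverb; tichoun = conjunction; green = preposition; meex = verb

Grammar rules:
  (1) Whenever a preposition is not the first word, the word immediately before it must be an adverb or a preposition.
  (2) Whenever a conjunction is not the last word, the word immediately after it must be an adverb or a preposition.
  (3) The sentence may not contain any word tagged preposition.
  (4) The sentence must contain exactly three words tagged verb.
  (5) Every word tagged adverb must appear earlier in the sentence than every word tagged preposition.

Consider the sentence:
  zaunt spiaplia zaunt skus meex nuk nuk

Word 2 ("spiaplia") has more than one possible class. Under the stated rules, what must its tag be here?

adjective

Candidates per position — 1:zaunt {verb,adverb}; 2:spiaplia {adjective,preposition}; 3:zaunt {verb,adverb}; 4:skus {adverb}; 5:meex {verb}; 6:nuk {adjective}; 7:nuk {adjective}.
Position 1: tagging it adverb would leave rule 4 unsatisfiable, so it must be verb.
Position 2: tagging it preposition would leave rule 1 unsatisfiable, so it must be adjective.
Position 3: tagging it adverb would leave rule 4 unsatisfiable, so it must be verb.
The only consistent sequence is: verb adjective verb adverb verb adjective adjective.
Check: rule 1 ✓; rule 2 ✓; rule 3 ✓; rule 4 ✓; rule 5 ✓.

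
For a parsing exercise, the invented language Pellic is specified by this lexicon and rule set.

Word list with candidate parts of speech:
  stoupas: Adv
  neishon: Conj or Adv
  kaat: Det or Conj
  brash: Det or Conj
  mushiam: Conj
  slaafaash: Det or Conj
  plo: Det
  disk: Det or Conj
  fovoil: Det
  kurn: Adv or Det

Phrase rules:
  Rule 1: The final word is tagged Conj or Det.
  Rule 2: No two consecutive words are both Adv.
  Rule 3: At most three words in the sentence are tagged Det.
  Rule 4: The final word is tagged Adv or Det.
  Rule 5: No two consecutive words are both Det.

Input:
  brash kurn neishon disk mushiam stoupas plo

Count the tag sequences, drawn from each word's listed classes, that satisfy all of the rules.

Candidates per position — 1:brash {Det,Conj}; 2:kurn {Adv,Det}; 3:neishon {Conj,Adv}; 4:disk {Det,Conj}; 5:mushiam {Conj}; 6:stoupas {Adv}; 7:plo {Det}.
There are 16 candidate sequences in total.
Checking each against the rules leaves 8 sequences.
Count = 8.

8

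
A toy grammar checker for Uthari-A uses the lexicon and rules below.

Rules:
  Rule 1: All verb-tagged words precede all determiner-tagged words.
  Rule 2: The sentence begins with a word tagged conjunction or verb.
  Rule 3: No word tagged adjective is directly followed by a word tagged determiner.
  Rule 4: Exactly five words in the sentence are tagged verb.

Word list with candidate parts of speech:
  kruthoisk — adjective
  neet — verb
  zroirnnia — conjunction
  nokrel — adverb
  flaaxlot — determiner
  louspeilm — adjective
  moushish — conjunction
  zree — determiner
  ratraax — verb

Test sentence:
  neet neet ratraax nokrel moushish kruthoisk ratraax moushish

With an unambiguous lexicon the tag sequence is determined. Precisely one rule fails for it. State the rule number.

Fixed tagging: verb verb verb adverb conjunction adjective verb conjunction.
Checking each rule: R1 pass, R2 pass, R3 pass, R4 fail.
Only rule 4 fails.

4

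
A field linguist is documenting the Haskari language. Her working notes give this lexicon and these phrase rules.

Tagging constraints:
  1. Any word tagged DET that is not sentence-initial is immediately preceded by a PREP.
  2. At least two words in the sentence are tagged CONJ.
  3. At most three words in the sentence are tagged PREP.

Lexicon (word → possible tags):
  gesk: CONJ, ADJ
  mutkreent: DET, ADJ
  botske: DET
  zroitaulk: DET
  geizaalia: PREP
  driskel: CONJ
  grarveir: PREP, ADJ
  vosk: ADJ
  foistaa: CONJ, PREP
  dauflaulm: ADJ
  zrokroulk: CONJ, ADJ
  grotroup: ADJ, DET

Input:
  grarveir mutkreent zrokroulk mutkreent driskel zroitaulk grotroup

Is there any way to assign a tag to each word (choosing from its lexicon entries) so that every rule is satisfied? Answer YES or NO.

NO

Candidates per position — 1:grarveir {PREP,ADJ}; 2:mutkreent {DET,ADJ}; 3:zrokroulk {CONJ,ADJ}; 4:mutkreent {DET,ADJ}; 5:driskel {CONJ}; 6:zroitaulk {DET}; 7:grotroup {ADJ,DET}.
Rule 1 cannot be satisfied by any choice of tags from the lexicon.
So there is no consistent tagging.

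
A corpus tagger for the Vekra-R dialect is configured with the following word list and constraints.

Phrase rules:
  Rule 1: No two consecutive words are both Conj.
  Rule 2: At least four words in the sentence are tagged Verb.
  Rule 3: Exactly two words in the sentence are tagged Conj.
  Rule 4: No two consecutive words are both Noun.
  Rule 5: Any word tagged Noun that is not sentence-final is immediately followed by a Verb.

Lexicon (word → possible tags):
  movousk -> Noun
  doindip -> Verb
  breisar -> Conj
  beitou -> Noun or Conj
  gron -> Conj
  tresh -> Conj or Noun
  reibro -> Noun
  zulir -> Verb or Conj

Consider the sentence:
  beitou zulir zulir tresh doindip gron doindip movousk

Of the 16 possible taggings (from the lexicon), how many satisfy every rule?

Candidates per position — 1:beitou {Noun,Conj}; 2:zulir {Verb,Conj}; 3:zulir {Verb,Conj}; 4:tresh {Conj,Noun}; 5:doindip {Verb}; 6:gron {Conj}; 7:doindip {Verb}; 8:movousk {Noun}.
There are 16 candidate sequences in total.
The sequences that satisfy every rule: Noun Verb Verb Conj Verb Conj Verb Noun; Conj Verb Verb Noun Verb Conj Verb Noun.
Count = 2.

2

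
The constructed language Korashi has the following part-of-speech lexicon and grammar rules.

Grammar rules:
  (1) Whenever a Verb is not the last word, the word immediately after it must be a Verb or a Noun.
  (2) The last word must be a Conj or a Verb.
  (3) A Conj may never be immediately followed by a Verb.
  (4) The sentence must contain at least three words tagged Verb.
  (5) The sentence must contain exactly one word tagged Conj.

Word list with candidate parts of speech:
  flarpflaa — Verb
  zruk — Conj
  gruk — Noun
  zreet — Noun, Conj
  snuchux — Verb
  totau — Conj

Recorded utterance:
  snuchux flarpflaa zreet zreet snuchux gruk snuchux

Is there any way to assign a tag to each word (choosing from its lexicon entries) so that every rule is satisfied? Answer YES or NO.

NO

Candidates per position — 1:snuchux {Verb}; 2:flarpflaa {Verb}; 3:zreet {Noun,Conj}; 4:zreet {Noun,Conj}; 5:snuchux {Verb}; 6:gruk {Noun}; 7:snuchux {Verb}.
Every candidate sequence violates at least one rule; no consistent tagging exists.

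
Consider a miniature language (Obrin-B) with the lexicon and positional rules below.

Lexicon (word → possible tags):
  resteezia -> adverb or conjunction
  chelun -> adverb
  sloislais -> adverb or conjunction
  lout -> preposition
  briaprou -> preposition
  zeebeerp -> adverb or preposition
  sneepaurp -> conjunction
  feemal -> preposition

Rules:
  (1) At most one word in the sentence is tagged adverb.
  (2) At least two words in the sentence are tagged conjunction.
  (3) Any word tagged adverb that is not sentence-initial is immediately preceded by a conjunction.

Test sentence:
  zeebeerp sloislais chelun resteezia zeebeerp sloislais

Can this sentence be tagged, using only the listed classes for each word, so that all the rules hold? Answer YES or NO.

YES

Candidates per position — 1:zeebeerp {adverb,preposition}; 2:sloislais {adverb,conjunction}; 3:chelun {adverb}; 4:resteezia {adverb,conjunction}; 5:zeebeerp {adverb,preposition}; 6:sloislais {adverb,conjunction}.
One satisfying assignment: preposition conjunction adverb conjunction preposition conjunction.
Rule-by-rule: rule 1 holds; rule 2 holds; rule 3 holds.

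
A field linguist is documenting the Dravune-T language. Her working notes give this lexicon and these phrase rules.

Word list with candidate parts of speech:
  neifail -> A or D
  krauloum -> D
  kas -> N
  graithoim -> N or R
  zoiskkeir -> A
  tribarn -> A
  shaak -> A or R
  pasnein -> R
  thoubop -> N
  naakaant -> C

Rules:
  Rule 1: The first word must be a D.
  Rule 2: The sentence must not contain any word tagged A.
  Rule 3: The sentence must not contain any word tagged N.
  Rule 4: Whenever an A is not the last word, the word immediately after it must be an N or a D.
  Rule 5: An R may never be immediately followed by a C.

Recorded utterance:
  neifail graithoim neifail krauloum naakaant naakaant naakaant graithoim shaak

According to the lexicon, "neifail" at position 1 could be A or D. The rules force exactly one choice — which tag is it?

Candidates per position — 1:neifail {A,D}; 2:graithoim {N,R}; 3:neifail {A,D}; 4:krauloum {D}; 5:naakaant {C}; 6:naakaant {C}; 7:naakaant {C}; 8:graithoim {N,R}; 9:shaak {A,R}.
Word 1 cannot be A — rule 1 would then fail for every completion. It is D.
Word 2 cannot be N — rule 3 would then fail for every completion. It is R.
Word 3 cannot be A — rule 2 would then fail for every completion. It is D.
Word 8 cannot be N — rule 3 would then fail for every completion. It is R.
Word 9 cannot be A — rule 2 would then fail for every completion. It is R.
The unique satisfying tagging is: D R D D C C C R R.
Verifying each rule — rule 1 ✓; rule 2 ✓; rule 3 ✓; rule 4 ✓; rule 5 ✓.

D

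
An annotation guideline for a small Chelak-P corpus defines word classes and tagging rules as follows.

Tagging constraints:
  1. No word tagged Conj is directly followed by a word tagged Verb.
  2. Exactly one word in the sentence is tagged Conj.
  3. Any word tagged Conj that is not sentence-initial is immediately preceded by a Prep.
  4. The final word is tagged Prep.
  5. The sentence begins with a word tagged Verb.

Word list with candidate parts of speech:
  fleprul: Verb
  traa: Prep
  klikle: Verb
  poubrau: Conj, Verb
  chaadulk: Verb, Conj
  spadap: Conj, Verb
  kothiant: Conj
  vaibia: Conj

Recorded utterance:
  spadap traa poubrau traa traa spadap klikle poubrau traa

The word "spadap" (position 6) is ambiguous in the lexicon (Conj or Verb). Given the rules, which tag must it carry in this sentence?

Candidates per position — 1:spadap {Conj,Verb}; 2:traa {Prep}; 3:poubrau {Conj,Verb}; 4:traa {Prep}; 5:traa {Prep}; 6:spadap {Conj,Verb}; 7:klikle {Verb}; 8:poubrau {Conj,Verb}; 9:traa {Prep}.
Word 1 cannot be Conj — rule 5 would then fail for every completion. It is Verb.
Word 6 cannot be Conj — rule 1 would then fail for every completion. It is Verb.
Word 8 cannot be Conj — rule 3 would then fail for every completion. It is Verb.
Word 3 cannot be Verb — rule 2 would then fail for every completion. It is Conj.
So the tagging must be: Verb Prep Conj Prep Prep Verb Verb Verb Prep.
Check: rule 1 ✓; rule 2 ✓; rule 3 ✓; rule 4 ✓; rule 5 ✓.

Verb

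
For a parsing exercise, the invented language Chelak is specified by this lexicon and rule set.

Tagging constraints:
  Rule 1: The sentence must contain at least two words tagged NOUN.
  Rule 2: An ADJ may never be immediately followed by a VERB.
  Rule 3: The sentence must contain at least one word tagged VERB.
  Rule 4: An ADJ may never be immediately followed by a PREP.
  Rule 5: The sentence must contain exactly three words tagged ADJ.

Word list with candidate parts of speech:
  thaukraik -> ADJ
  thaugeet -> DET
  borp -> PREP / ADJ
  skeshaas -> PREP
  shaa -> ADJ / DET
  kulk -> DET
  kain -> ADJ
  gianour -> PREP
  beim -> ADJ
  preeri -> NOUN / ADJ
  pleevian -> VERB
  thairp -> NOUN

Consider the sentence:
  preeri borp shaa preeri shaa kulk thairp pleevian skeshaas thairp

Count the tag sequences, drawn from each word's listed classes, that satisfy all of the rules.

7

Candidates per position — 1:preeri {NOUN,ADJ}; 2:borp {PREP,ADJ}; 3:shaa {ADJ,DET}; 4:preeri {NOUN,ADJ}; 5:shaa {ADJ,DET}; 6:kulk {DET}; 7:thairp {NOUN}; 8:pleevian {VERB}; 9:skeshaas {PREP}; 10:thairp {NOUN}.
There are 32 candidate sequences in total.
Checking each against the rules leaves 7 sequences.
Count = 7.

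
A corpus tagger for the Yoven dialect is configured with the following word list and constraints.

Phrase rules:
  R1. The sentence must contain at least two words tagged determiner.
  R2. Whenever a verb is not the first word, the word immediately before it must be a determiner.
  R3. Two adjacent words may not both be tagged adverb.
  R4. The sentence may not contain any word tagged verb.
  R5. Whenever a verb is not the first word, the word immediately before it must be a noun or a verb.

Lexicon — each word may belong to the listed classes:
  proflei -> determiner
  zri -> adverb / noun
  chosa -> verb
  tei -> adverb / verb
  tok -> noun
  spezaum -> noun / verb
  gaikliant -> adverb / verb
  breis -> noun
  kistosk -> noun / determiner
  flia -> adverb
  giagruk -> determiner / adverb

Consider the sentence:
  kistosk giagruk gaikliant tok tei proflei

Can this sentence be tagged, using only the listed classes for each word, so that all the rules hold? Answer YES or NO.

YES

Candidates per position — 1:kistosk {noun,determiner}; 2:giagruk {determiner,adverb}; 3:gaikliant {adverb,verb}; 4:tok {noun}; 5:tei {adverb,verb}; 6:proflei {determiner}.
One satisfying assignment: noun determiner adverb noun adverb determiner.
Rule-by-rule: rule 1 ok; rule 2 ok; rule 3 ok; rule 4 ok; rule 5 ok.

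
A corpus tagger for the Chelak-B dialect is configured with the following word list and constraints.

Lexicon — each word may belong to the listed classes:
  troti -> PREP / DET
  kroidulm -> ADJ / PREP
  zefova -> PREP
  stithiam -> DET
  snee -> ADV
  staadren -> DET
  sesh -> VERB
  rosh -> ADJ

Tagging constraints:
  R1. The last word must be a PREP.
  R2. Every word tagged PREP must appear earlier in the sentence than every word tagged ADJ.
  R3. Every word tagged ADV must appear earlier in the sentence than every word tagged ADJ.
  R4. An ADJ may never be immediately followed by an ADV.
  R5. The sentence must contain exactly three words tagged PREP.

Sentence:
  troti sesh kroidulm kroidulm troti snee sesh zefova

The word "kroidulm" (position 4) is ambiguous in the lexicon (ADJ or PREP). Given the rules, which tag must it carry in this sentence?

Candidates per position — 1:troti {PREP,DET}; 2:sesh {VERB}; 3:kroidulm {ADJ,PREP}; 4:kroidulm {ADJ,PREP}; 5:troti {PREP,DET}; 6:snee {ADV}; 7:sesh {VERB}; 8:zefova {PREP}.
At position 3, choosing ADJ makes rule 2 impossible to satisfy; hence PREP.
At position 4, choosing ADJ makes rule 2 impossible to satisfy; hence PREP.
At position 5, choosing PREP makes rule 5 impossible to satisfy; hence DET.
At position 1, choosing PREP makes rule 5 impossible to satisfy; hence DET.
So the tagging must be: DET VERB PREP PREP DET ADV VERB PREP.
Verifying each rule — rule 1 ok; rule 2 ok; rule 3 ok; rule 4 ok; rule 5 ok.

PREP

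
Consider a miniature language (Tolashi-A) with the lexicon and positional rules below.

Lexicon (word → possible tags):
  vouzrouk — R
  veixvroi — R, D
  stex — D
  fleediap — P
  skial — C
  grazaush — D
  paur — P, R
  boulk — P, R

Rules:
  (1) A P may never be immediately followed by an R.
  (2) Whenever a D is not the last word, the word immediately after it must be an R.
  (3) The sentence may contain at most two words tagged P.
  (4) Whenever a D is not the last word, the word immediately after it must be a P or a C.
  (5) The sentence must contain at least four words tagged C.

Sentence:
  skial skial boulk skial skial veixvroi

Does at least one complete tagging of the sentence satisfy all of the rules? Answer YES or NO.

YES

Candidates per position — 1:skial {C}; 2:skial {C}; 3:boulk {P,R}; 4:skial {C}; 5:skial {C}; 6:veixvroi {R,D}.
One satisfying assignment: C C R C C R.
Checking: rule 1 satisfied; rule 2 satisfied; rule 3 satisfied; rule 4 satisfied; rule 5 satisfied.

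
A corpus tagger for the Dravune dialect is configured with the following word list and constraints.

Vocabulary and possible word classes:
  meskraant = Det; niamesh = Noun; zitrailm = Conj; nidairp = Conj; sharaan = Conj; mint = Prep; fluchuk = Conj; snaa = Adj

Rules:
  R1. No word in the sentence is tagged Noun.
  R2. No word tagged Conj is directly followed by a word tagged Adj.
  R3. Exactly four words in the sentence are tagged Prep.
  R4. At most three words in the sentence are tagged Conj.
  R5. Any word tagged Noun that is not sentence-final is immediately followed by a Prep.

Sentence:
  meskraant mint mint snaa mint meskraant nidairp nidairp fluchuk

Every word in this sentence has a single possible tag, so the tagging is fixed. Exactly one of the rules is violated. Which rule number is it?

Fixed tagging: Det Prep Prep Adj Prep Det Conj Conj Conj.
Rule check: R1 ok, R2 ok, R3 fails, R4 ok, R5 ok.
Only rule 3 fails.

3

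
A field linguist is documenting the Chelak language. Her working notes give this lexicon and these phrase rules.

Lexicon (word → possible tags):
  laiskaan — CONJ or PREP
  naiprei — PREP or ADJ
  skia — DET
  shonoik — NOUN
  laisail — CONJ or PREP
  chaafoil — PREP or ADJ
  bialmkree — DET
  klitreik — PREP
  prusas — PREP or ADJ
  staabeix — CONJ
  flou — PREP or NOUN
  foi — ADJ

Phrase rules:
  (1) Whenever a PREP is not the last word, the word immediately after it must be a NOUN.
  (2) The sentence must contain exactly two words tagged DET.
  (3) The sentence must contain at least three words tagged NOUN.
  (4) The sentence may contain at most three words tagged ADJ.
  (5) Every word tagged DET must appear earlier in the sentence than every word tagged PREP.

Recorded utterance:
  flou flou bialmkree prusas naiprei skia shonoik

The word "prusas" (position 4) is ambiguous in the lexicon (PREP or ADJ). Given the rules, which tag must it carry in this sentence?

ADJ

Candidates per position — 1:flou {PREP,NOUN}; 2:flou {PREP,NOUN}; 3:bialmkree {DET}; 4:prusas {PREP,ADJ}; 5:naiprei {PREP,ADJ}; 6:skia {DET}; 7:shonoik {NOUN}.
If word 1 were PREP, no tagging could satisfy rule 3; so word 1 is NOUN.
If word 2 were PREP, no tagging could satisfy rule 1; so word 2 is NOUN.
If word 4 were PREP, no tagging could satisfy rule 1; so word 4 is ADJ.
If word 5 were PREP, no tagging could satisfy rule 1; so word 5 is ADJ.
That leaves exactly one tagging: NOUN NOUN DET ADJ ADJ DET NOUN.
Check: rule 1 satisfied; rule 2 satisfied; rule 3 satisfied; rule 4 satisfied; rule 5 satisfied.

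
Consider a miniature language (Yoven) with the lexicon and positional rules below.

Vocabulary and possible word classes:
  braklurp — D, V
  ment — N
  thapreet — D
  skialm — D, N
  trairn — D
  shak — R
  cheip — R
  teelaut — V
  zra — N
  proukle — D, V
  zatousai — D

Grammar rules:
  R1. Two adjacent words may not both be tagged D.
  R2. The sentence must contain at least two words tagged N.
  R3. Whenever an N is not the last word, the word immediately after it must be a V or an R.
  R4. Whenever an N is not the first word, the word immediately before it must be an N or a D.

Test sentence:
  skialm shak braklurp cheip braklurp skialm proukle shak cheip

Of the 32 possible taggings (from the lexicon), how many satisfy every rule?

2

Candidates per position — 1:skialm {D,N}; 2:shak {R}; 3:braklurp {D,V}; 4:cheip {R}; 5:braklurp {D,V}; 6:skialm {D,N}; 7:proukle {D,V}; 8:shak {R}; 9:cheip {R}.
There are 32 candidate sequences in total.
The sequences that satisfy every rule: N R D R D N V R R; N R V R D N V R R.
Count = 2.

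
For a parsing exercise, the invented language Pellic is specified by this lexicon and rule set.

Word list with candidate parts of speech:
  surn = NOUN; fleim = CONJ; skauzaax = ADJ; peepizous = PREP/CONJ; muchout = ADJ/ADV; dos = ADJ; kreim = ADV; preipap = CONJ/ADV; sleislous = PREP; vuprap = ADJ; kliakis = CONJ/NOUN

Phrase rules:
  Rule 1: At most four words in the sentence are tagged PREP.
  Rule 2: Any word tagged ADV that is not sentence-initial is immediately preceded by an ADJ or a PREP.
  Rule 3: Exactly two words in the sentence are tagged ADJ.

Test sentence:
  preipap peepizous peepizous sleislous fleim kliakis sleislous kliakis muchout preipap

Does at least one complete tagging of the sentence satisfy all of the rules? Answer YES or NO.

NO

Candidates per position — 1:preipap {CONJ,ADV}; 2:peepizous {PREP,CONJ}; 3:peepizous {PREP,CONJ}; 4:sleislous {PREP}; 5:fleim {CONJ}; 6:kliakis {CONJ,NOUN}; 7:sleislous {PREP}; 8:kliakis {CONJ,NOUN}; 9:muchout {ADJ,ADV}; 10:preipap {CONJ,ADV}.
Rule 3 cannot be satisfied by any choice of tags from the lexicon.
So there is no consistent tagging.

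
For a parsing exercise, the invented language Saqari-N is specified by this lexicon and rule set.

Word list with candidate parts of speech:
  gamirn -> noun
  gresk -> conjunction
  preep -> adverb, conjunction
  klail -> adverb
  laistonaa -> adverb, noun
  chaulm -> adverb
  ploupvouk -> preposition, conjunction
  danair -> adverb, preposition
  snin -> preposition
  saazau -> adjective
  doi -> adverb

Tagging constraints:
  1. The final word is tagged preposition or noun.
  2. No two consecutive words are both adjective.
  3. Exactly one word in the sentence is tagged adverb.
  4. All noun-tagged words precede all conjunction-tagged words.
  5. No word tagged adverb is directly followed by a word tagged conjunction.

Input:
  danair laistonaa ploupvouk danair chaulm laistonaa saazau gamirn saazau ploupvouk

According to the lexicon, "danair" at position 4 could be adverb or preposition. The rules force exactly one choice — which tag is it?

Candidates per position — 1:danair {adverb,preposition}; 2:laistonaa {adverb,noun}; 3:ploupvouk {preposition,conjunction}; 4:danair {adverb,preposition}; 5:chaulm {adverb}; 6:laistonaa {adverb,noun}; 7:saazau {adjective}; 8:gamirn {noun}; 9:saazau {adjective}; 10:ploupvouk {preposition,conjunction}.
Position 1: tagging it adverb would leave rule 3 unsatisfiable, so it must be preposition.
Position 2: tagging it adverb would leave rule 3 unsatisfiable, so it must be noun.
Position 3: tagging it conjunction would leave rule 4 unsatisfiable, so it must be preposition.
Position 4: tagging it adverb would leave rule 3 unsatisfiable, so it must be preposition.
Position 6: tagging it adverb would leave rule 3 unsatisfiable, so it must be noun.
Position 10: tagging it conjunction would leave rule 1 unsatisfiable, so it must be preposition.
The unique satisfying tagging is: preposition noun preposition preposition adverb noun adjective noun adjective preposition.
Checking: rule 1 satisfied; rule 2 satisfied; rule 3 satisfied; rule 4 satisfied; rule 5 satisfied.

preposition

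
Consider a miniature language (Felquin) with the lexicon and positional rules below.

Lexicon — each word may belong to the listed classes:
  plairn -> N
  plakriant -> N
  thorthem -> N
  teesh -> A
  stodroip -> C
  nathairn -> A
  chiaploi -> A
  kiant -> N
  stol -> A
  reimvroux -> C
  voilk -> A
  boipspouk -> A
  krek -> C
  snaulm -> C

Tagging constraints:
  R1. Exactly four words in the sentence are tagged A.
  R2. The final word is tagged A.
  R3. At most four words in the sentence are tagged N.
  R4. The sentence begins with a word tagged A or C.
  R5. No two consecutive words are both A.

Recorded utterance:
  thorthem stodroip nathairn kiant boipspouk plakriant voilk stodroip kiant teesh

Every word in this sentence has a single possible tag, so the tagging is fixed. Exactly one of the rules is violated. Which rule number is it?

Fixed tagging: N C A N A N A C N A.
Rule check: R1 holds, R2 holds, R3 holds, R4 violated, R5 holds.
Only rule 4 fails.

4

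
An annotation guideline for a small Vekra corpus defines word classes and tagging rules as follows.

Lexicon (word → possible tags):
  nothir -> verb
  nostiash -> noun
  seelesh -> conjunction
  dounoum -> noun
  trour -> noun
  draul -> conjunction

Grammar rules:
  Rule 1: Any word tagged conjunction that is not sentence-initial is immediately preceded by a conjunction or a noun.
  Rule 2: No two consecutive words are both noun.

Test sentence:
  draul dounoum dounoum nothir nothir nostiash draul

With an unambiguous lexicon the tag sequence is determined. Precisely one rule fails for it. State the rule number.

Fixed tagging: conjunction noun noun verb verb noun conjunction.
Rule check: R1 pass, R2 fail.
Only rule 2 fails.

2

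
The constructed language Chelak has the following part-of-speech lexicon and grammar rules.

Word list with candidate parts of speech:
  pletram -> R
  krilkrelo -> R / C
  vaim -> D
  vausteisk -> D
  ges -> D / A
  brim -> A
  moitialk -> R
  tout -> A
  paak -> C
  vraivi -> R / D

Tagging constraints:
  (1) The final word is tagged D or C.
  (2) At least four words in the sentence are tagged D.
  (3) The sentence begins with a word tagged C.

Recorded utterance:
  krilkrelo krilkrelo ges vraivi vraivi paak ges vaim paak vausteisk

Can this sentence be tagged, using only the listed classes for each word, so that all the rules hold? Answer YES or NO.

YES

Candidates per position — 1:krilkrelo {R,C}; 2:krilkrelo {R,C}; 3:ges {D,A}; 4:vraivi {R,D}; 5:vraivi {R,D}; 6:paak {C}; 7:ges {D,A}; 8:vaim {D}; 9:paak {C}; 10:vausteisk {D}.
One satisfying assignment: C C D D D C A D C D.
Rule-by-rule: rule 1 satisfied; rule 2 satisfied; rule 3 satisfied.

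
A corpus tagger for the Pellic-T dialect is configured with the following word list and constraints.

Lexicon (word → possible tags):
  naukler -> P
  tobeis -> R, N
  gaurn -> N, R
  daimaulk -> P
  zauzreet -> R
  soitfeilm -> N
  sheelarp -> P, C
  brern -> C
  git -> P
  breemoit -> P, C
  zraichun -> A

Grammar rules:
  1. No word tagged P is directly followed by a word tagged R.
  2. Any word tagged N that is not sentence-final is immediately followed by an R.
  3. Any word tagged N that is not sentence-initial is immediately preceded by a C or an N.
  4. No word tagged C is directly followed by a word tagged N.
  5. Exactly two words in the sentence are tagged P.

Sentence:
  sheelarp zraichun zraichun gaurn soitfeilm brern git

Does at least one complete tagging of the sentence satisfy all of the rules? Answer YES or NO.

Candidates per position — 1:sheelarp {P,C}; 2:zraichun {A}; 3:zraichun {A}; 4:gaurn {N,R}; 5:soitfeilm {N}; 6:brern {C}; 7:git {P}.
Rule 2 cannot be satisfied by any choice of tags from the lexicon.
So there is no consistent tagging.

NO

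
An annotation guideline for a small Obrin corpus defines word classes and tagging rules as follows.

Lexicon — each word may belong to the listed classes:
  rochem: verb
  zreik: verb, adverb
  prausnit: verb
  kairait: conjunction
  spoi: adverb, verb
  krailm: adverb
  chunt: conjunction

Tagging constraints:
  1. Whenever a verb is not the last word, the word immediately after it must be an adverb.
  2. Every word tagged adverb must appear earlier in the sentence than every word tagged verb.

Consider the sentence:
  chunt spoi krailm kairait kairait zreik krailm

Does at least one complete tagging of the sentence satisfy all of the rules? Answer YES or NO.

Candidates per position — 1:chunt {conjunction}; 2:spoi {adverb,verb}; 3:krailm {adverb}; 4:kairait {conjunction}; 5:kairait {conjunction}; 6:zreik {verb,adverb}; 7:krailm {adverb}.
One satisfying assignment: conjunction adverb adverb conjunction conjunction adverb adverb.
Rule-by-rule: rule 1 satisfied; rule 2 satisfied.

YES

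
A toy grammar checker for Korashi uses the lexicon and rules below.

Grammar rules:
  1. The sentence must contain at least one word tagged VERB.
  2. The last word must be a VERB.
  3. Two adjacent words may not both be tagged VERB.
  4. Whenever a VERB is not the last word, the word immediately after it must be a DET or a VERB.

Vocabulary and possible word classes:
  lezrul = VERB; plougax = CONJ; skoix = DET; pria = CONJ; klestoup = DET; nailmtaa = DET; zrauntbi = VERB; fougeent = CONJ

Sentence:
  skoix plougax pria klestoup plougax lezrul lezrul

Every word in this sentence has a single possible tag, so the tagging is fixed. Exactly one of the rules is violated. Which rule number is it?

Fixed tagging: DET CONJ CONJ DET CONJ VERB VERB.
Checking each rule: R1 ok, R2 ok, R3 fails, R4 ok.
Only rule 3 fails.

3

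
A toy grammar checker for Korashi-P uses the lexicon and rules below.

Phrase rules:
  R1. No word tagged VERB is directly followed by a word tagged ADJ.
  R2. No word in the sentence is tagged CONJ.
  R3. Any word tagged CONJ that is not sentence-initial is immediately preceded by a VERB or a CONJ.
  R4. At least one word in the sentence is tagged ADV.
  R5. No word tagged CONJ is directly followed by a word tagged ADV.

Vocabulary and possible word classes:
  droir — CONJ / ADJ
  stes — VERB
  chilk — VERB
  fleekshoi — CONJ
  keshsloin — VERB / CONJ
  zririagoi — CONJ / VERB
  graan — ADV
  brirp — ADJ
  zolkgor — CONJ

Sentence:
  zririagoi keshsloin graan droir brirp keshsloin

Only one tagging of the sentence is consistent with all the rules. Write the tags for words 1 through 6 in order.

VERB VERB ADV ADJ ADJ VERB

Candidates per position — 1:zririagoi {CONJ,VERB}; 2:keshsloin {VERB,CONJ}; 3:graan {ADV}; 4:droir {CONJ,ADJ}; 5:brirp {ADJ}; 6:keshsloin {VERB,CONJ}.
At position 1, choosing CONJ makes rule 2 impossible to satisfy; hence VERB.
At position 2, choosing CONJ makes rule 2 impossible to satisfy; hence VERB.
At position 4, choosing CONJ makes rule 2 impossible to satisfy; hence ADJ.
At position 6, choosing CONJ makes rule 2 impossible to satisfy; hence VERB.
The unique satisfying tagging is: VERB VERB ADV ADJ ADJ VERB.
Checking: rule 1 ✓; rule 2 ✓; rule 3 ✓; rule 4 ✓; rule 5 ✓.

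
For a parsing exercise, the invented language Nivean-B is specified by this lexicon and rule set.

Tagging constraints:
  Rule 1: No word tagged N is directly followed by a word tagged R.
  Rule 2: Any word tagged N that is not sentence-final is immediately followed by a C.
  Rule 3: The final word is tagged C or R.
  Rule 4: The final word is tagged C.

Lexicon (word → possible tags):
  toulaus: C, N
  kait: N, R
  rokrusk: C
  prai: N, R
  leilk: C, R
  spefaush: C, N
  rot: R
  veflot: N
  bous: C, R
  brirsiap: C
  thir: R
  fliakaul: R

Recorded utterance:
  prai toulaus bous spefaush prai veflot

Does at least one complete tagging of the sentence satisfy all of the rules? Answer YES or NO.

NO

Candidates per position — 1:prai {N,R}; 2:toulaus {C,N}; 3:bous {C,R}; 4:spefaush {C,N}; 5:prai {N,R}; 6:veflot {N}.
Rule 3 cannot be satisfied by any choice of tags from the lexicon.
So there is no consistent tagging.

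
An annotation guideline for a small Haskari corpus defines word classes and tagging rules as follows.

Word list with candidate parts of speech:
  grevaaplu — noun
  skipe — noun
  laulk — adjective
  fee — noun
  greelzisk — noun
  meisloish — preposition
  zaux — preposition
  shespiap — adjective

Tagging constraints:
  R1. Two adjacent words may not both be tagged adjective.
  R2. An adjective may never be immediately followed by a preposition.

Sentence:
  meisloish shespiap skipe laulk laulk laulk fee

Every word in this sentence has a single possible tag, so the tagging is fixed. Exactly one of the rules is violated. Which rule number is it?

1

Fixed tagging: preposition adjective noun adjective adjective adjective noun.
Applying the rules: R1 fail, R2 pass.
Only rule 1 fails.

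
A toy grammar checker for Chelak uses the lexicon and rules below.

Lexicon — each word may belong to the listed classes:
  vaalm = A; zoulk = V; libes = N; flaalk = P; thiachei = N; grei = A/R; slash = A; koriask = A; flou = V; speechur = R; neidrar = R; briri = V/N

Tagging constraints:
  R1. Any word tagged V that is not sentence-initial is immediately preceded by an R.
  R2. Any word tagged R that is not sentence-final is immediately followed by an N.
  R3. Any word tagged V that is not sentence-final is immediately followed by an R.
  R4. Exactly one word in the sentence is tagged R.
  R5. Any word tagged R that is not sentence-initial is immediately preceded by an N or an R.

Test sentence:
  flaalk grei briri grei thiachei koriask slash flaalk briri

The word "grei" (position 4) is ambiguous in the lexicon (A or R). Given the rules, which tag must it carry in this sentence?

R

Candidates per position — 1:flaalk {P}; 2:grei {A,R}; 3:briri {V,N}; 4:grei {A,R}; 5:thiachei {N}; 6:koriask {A}; 7:slash {A}; 8:flaalk {P}; 9:briri {V,N}.
Position 2: tagging it R would leave rule 5 unsatisfiable, so it must be A.
Position 3: tagging it V would leave rule 1 unsatisfiable, so it must be N.
Position 4: tagging it A would leave rule 4 unsatisfiable, so it must be R.
Position 9: tagging it V would leave rule 1 unsatisfiable, so it must be N.
The unique satisfying tagging is: P A N R N A A P N.
Verifying each rule — rule 1 holds; rule 2 holds; rule 3 holds; rule 4 holds; rule 5 holds.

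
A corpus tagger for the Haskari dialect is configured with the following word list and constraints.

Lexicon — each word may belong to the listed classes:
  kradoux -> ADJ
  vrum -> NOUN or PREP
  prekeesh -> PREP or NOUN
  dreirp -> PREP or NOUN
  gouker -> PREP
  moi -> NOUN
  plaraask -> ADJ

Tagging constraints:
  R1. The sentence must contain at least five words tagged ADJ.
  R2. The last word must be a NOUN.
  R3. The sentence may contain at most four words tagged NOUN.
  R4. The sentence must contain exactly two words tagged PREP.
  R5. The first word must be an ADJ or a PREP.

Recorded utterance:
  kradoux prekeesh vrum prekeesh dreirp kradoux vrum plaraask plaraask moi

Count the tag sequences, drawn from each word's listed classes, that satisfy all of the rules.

Candidates per position — 1:kradoux {ADJ}; 2:prekeesh {PREP,NOUN}; 3:vrum {NOUN,PREP}; 4:prekeesh {PREP,NOUN}; 5:dreirp {PREP,NOUN}; 6:kradoux {ADJ}; 7:vrum {NOUN,PREP}; 8:plaraask {ADJ}; 9:plaraask {ADJ}; 10:moi {NOUN}.
There are 32 candidate sequences in total.
Rule 1 cannot be satisfied by any choice of tags from the lexicon.
So there is no consistent tagging.
Count = 0.

0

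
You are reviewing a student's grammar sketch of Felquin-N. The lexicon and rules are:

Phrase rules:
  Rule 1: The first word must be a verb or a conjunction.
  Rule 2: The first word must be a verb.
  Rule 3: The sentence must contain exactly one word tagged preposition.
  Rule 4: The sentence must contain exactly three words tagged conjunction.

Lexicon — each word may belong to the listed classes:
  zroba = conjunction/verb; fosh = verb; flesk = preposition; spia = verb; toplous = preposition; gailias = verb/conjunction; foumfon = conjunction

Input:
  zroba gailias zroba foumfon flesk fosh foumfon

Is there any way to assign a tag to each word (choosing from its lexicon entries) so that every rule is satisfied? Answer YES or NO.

YES

Candidates per position — 1:zroba {conjunction,verb}; 2:gailias {verb,conjunction}; 3:zroba {conjunction,verb}; 4:foumfon {conjunction}; 5:flesk {preposition}; 6:fosh {verb}; 7:foumfon {conjunction}.
One satisfying assignment: verb conjunction verb conjunction preposition verb conjunction.
Check: rule 1 ✓; rule 2 ✓; rule 3 ✓; rule 4 ✓.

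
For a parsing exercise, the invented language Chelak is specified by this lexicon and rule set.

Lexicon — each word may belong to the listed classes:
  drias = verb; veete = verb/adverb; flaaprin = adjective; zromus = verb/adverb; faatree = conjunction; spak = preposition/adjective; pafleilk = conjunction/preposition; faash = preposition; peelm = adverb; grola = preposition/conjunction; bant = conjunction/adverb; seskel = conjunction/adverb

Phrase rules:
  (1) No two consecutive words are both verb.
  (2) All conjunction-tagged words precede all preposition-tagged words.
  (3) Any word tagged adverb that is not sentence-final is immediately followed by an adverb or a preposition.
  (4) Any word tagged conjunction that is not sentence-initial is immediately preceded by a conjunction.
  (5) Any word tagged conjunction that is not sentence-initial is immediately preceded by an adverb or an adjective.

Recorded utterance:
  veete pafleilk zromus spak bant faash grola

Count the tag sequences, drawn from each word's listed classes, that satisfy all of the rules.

6

Candidates per position — 1:veete {verb,adverb}; 2:pafleilk {conjunction,preposition}; 3:zromus {verb,adverb}; 4:spak {preposition,adjective}; 5:bant {conjunction,adverb}; 6:faash {preposition}; 7:grola {preposition,conjunction}.
There are 64 candidate sequences in total.
Checking each against the rules leaves 6 sequences.
Count = 6.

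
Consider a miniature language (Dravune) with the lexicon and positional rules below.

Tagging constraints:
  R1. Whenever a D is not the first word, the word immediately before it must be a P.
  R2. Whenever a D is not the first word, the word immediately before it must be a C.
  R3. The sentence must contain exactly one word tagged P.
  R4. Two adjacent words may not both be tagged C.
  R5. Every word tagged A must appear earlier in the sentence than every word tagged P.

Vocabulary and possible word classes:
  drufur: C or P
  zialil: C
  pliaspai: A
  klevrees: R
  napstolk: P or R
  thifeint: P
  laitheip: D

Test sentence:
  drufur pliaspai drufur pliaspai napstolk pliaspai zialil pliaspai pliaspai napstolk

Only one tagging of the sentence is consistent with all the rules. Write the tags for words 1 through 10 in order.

C A C A R A C A A P

Candidates per position — 1:drufur {C,P}; 2:pliaspai {A}; 3:drufur {C,P}; 4:pliaspai {A}; 5:napstolk {P,R}; 6:pliaspai {A}; 7:zialil {C}; 8:pliaspai {A}; 9:pliaspai {A}; 10:napstolk {P,R}.
At position 1, choosing P makes rule 5 impossible to satisfy; hence C.
At position 3, choosing P makes rule 5 impossible to satisfy; hence C.
At position 5, choosing P makes rule 5 impossible to satisfy; hence R.
At position 10, choosing R makes rule 3 impossible to satisfy; hence P.
So the tagging must be: C A C A R A C A A P.
Checking: rule 1 ✓; rule 2 ✓; rule 3 ✓; rule 4 ✓; rule 5 ✓.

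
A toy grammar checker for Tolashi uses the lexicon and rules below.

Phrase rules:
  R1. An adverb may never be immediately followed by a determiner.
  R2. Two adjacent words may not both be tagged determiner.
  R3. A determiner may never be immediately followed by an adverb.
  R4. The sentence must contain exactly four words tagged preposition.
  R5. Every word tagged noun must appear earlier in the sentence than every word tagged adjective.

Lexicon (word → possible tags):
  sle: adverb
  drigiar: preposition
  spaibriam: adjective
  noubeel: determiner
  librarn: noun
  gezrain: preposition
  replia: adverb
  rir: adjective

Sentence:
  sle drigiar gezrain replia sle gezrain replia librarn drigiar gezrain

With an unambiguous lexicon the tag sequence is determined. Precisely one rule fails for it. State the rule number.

4

Fixed tagging: adverb preposition preposition adverb adverb preposition adverb noun preposition preposition.
Applying the rules: R1 pass, R2 pass, R3 pass, R4 fail, R5 pass.
Only rule 4 fails.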